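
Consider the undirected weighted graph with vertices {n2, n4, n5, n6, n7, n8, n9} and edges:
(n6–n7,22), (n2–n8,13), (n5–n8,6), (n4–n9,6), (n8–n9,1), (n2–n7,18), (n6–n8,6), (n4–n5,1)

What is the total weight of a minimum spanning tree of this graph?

Sort edges by weight, then run Kruskal:
n4–n5 (1): add — endpoints in different components.
n8–n9 (1): add — endpoints in different components.
n4–n9 (6): add — endpoints in different components.
n5–n8 (6): skip — n8 and n5 already connected.
n6–n8 (6): add — endpoints in different components.
n2–n8 (13): add — endpoints in different components.
n2–n7 (18): add — endpoints in different components.
MST edges: n4–n5, n8–n9, n4–n9, n6–n8, n2–n8, n2–n7; total weight 1+1+6+6+13+18 = 45.

45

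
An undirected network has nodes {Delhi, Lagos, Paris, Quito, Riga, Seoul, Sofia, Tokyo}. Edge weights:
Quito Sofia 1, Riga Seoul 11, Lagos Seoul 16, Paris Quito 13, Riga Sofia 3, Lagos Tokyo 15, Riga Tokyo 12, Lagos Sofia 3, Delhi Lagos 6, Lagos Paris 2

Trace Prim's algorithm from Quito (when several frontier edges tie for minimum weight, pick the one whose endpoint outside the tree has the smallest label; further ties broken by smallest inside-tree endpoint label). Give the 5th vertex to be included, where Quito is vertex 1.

Riga

Grow the tree from Quito using Prim:
Step 1: cheapest edge leaving the tree is Quito Sofia (1); add Sofia.
Step 2: cheapest edge leaving the tree is Lagos Sofia (3); add Lagos.
Step 3: cheapest edge leaving the tree is Lagos Paris (2); add Paris.
Step 4: cheapest edge leaving the tree is Riga Sofia (3); add Riga.
Step 5: cheapest edge leaving the tree is Delhi Lagos (6); add Delhi.
Step 6: cheapest edge leaving the tree is Riga Seoul (11); add Seoul.
Step 7: cheapest edge leaving the tree is Riga Tokyo (12); add Tokyo.
Vertex order: Quito, Sofia, Lagos, Paris, Riga, Delhi, Seoul, Tokyo. The 5th vertex is Riga.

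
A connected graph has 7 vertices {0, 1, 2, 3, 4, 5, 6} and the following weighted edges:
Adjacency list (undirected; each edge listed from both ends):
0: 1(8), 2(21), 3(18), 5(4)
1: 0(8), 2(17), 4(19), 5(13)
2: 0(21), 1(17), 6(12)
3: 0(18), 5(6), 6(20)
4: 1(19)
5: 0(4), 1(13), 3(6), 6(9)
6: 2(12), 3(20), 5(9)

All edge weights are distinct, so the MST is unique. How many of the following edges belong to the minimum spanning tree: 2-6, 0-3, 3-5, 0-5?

Sort edges by weight, then run Kruskal:
0-5 (4): add. Components now {0,5} {1} {2} {3} {4} {6}
3-5 (6): add. Components now {0,3,5} {1} {2} {4} {6}
0-1 (8): add. Components now {0,1,3,5} {2} {4} {6}
5-6 (9): add. Components now {0,1,3,5,6} {2} {4}
2-6 (12): add. Components now {0,1,2,3,5,6} {4}
1-5 (13): skip — 1 and 5 already connected.
1-2 (17): skip — 1 and 2 already connected.
0-3 (18): skip — 0 and 3 already connected.
1-4 (19): add. Components now {0,1,2,3,4,5,6}
MST edge set: {0-5, 3-5, 0-1, 5-6, 2-6, 1-4}.
Of the listed edges, {2-6, 3-5, 0-5} are in the MST → 3.

3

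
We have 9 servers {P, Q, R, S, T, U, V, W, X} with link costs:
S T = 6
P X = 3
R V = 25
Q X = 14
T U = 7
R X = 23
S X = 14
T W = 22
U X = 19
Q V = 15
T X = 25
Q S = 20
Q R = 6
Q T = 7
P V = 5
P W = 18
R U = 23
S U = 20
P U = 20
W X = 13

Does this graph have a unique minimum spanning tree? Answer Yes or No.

No

Kruskal's algorithm — process edges by increasing weight (ties by edge label):
P X (3): add — endpoints in different components.
P V (5): add — endpoints in different components.
Q R (6): add — endpoints in different components.
S T (6): add — endpoints in different components.
Q T (7): add — endpoints in different components.
T U (7): add — endpoints in different components.
W X (13): add — endpoints in different components.
Q X (14): add — endpoints in different components.
Non-tree edge S X has weight 14, equal to the heaviest edge on its tree cycle — swapping gives another MST of the same weight. Not unique.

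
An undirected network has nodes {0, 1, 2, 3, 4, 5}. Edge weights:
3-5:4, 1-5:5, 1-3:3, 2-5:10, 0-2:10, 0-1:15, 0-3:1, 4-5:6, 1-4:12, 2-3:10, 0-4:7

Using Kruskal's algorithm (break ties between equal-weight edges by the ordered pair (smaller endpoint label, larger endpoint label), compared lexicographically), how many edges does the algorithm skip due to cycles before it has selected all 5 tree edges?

2

Sort edges by weight, then run Kruskal:
0-3 (1): add. Components now {0,3} {1} {2} {4} {5}
1-3 (3): add. Components now {0,1,3} {2} {4} {5}
3-5 (4): add. Components now {0,1,3,5} {2} {4}
1-5 (5): skip — 1 and 5 already connected.
4-5 (6): add. Components now {0,1,3,4,5} {2}
0-4 (7): skip — 0 and 4 already connected.
0-2 (10): add. Components now {0,1,2,3,4,5}
Edges rejected before the tree was complete: 2.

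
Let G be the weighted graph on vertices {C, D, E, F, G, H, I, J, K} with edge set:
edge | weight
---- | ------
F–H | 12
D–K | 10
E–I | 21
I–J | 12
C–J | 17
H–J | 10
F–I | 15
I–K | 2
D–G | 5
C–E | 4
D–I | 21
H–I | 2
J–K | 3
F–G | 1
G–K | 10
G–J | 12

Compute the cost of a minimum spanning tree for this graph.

44

Sort edges by weight, then run Kruskal:
F–G (1): add — endpoints in different components.
H–I (2): add — endpoints in different components.
I–K (2): add — endpoints in different components.
J–K (3): add — endpoints in different components.
C–E (4): add — endpoints in different components.
D–G (5): add — endpoints in different components.
D–K (10): add — endpoints in different components.
G–K (10): skip — G and K already connected.
H–J (10): skip — H and J already connected.
F–H (12): skip — F and H already connected.
G–J (12): skip — G and J already connected.
I–J (12): skip — I and J already connected.
F–I (15): skip — F and I already connected.
C–J (17): add — endpoints in different components.
MST edges: F–G, H–I, I–K, J–K, C–E, D–G, D–K, C–J; total weight 1+2+2+3+4+5+10+17 = 44.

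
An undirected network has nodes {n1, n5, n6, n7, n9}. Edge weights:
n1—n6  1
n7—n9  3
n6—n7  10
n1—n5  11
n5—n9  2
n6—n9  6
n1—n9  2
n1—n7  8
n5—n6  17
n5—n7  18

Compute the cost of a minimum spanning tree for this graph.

8

Prim, starting at n6.
Step 1: frontier [n1—n6 1, n6—n9 6, n6—n7 10, n5—n6 17] → take n1—n6 (1); add n1.
Step 2: frontier [n1—n9 2, n1—n7 8, n1—n5 11, n6—n9 6, n6—n7 10, n5—n6 17] → take n1—n9 (2); add n9.
Step 3: frontier [n1—n7 8, n1—n5 11, n6—n7 10, n5—n6 17, n5—n9 2, n7—n9 3] → take n5—n9 (2); add n5.
Step 4: frontier [n1—n7 8, n5—n7 18, n6—n7 10, n7—n9 3] → take n7—n9 (3); add n7.
MST edges: n1—n6, n1—n9, n5—n9, n7—n9; total weight 1+2+2+3 = 8.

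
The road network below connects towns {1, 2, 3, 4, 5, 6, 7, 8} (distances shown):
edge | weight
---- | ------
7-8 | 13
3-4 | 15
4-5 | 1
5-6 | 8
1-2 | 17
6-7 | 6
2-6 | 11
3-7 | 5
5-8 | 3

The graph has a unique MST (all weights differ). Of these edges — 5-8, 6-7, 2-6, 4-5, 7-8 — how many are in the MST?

Kruskal: consider edges lightest-first.
4-5 (1): add — endpoints in different components.
5-8 (3): add — endpoints in different components.
3-7 (5): add — endpoints in different components.
6-7 (6): add — endpoints in different components.
5-6 (8): add — endpoints in different components.
2-6 (11): add — endpoints in different components.
7-8 (13): skip — 7 and 8 already connected.
3-4 (15): skip — 3 and 4 already connected.
1-2 (17): add — endpoints in different components.
MST edge set: {4-5, 5-8, 3-7, 6-7, 5-6, 2-6, 1-2}.
Of the listed edges, {5-8, 6-7, 2-6, 4-5} are in the MST → 4.

4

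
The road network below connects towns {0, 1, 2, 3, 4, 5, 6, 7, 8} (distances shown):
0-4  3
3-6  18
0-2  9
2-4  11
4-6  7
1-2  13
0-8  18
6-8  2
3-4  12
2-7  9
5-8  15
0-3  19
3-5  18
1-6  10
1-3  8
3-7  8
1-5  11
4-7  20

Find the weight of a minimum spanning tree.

57

Grow the tree from 7 using Prim:
Step 1: cheapest edge leaving the tree is 3-7 (8); add 3.
Step 2: cheapest edge leaving the tree is 1-3 (8); add 1.
Step 3: cheapest edge leaving the tree is 2-7 (9); add 2.
Step 4: cheapest edge leaving the tree is 0-2 (9); add 0.
Step 5: cheapest edge leaving the tree is 0-4 (3); add 4.
Step 6: cheapest edge leaving the tree is 4-6 (7); add 6.
Step 7: cheapest edge leaving the tree is 6-8 (2); add 8.
Step 8: cheapest edge leaving the tree is 1-5 (11); add 5.
MST edges: 3-7, 1-3, 2-7, 0-2, 0-4, 4-6, 6-8, 1-5; total weight 8+8+9+9+3+7+2+11 = 57.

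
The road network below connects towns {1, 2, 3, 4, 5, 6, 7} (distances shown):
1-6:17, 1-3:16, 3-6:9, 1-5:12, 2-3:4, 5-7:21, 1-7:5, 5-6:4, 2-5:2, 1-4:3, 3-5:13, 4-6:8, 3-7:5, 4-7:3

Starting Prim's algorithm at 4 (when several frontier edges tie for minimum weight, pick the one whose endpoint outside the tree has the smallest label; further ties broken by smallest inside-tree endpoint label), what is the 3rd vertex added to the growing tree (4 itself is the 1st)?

7

Prim, starting at 4.
Step 1: cheapest edge leaving the tree is 1-4 (3); add 1.
Step 2: cheapest edge leaving the tree is 4-7 (3); add 7.
Step 3: cheapest edge leaving the tree is 3-7 (5); add 3.
Step 4: cheapest edge leaving the tree is 2-3 (4); add 2.
Step 5: cheapest edge leaving the tree is 2-5 (2); add 5.
Step 6: cheapest edge leaving the tree is 5-6 (4); add 6.
Vertex order: 4, 1, 7, 3, 2, 5, 6. The 3rd vertex is 7.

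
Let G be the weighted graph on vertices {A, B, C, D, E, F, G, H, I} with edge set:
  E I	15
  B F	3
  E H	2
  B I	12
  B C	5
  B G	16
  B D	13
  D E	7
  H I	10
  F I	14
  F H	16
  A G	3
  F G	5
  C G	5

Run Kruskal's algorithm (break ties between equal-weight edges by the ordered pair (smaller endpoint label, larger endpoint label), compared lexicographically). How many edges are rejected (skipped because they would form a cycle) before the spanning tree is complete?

Sort edges by weight, then run Kruskal:
E H (2): add — endpoints in different components.
A G (3): add — endpoints in different components.
B F (3): add — endpoints in different components.
B C (5): add — endpoints in different components.
C G (5): add — endpoints in different components.
F G (5): skip — F and G already connected.
D E (7): add — endpoints in different components.
H I (10): add — endpoints in different components.
B I (12): add — endpoints in different components.
Edges rejected before the tree was complete: 1.

1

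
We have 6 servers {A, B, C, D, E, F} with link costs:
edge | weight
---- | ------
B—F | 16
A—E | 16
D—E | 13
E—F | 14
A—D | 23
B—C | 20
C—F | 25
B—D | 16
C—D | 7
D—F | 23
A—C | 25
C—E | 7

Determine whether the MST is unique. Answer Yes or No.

No

Kruskal: consider edges lightest-first.
C—D (7): add. Components now {A} {B} {C,D} {E} {F}
C—E (7): add. Components now {A} {B} {C,D,E} {F}
D—E (13): skip — D and E already connected.
E—F (14): add. Components now {A} {B} {C,D,E,F}
A—E (16): add. Components now {A,C,D,E,F} {B}
B—D (16): add. Components now {A,B,C,D,E,F}
Non-tree edge B—F has weight 16, equal to the heaviest edge on its tree cycle — swapping gives another MST of the same weight. Not unique.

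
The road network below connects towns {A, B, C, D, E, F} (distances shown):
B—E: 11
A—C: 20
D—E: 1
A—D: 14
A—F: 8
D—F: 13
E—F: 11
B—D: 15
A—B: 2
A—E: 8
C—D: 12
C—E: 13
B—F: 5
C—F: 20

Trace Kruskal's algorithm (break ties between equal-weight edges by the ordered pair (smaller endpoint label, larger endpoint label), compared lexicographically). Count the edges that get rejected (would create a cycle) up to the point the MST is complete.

3

Sort edges by weight, then run Kruskal:
D—E (1): add. Components now {A} {B} {C} {D,E} {F}
A—B (2): add. Components now {A,B} {C} {D,E} {F}
B—F (5): add. Components now {A,B,F} {C} {D,E}
A—E (8): add. Components now {A,B,D,E,F} {C}
A—F (8): skip — A and F already connected.
B—E (11): skip — B and E already connected.
E—F (11): skip — E and F already connected.
C—D (12): add. Components now {A,B,C,D,E,F}
Edges rejected before the tree was complete: 3.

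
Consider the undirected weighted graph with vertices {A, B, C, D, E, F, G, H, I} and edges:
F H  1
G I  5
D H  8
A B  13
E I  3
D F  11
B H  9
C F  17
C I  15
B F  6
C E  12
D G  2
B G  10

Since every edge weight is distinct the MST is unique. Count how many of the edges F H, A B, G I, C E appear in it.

4

Sort edges by weight, then run Kruskal:
F H (1): add — endpoints in different components.
D G (2): add — endpoints in different components.
E I (3): add — endpoints in different components.
G I (5): add — endpoints in different components.
B F (6): add — endpoints in different components.
D H (8): add — endpoints in different components.
B H (9): skip — B and H already connected.
B G (10): skip — B and G already connected.
D F (11): skip — D and F already connected.
C E (12): add — endpoints in different components.
A B (13): add — endpoints in different components.
MST edge set: {F H, D G, E I, G I, B F, D H, C E, A B}.
Of the listed edges, {F H, A B, G I, C E} are in the MST → 4.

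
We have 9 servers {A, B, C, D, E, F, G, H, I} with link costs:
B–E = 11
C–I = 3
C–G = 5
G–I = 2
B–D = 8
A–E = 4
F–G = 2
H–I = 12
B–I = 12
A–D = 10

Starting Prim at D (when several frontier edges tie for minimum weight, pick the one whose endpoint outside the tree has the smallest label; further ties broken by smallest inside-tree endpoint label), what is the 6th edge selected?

F-G

Prim's algorithm from D:
Step 1: cheapest edge leaving the tree is B–D (8); add B.
Step 2: cheapest edge leaving the tree is A–D (10); add A.
Step 3: cheapest edge leaving the tree is A–E (4); add E.
Step 4: cheapest edge leaving the tree is B–I (12); add I.
Step 5: cheapest edge leaving the tree is G–I (2); add G.
Step 6: cheapest edge leaving the tree is F–G (2); add F.
Step 7: cheapest edge leaving the tree is C–I (3); add C.
Step 8: cheapest edge leaving the tree is H–I (12); add H.
The 6th edge added is F–G.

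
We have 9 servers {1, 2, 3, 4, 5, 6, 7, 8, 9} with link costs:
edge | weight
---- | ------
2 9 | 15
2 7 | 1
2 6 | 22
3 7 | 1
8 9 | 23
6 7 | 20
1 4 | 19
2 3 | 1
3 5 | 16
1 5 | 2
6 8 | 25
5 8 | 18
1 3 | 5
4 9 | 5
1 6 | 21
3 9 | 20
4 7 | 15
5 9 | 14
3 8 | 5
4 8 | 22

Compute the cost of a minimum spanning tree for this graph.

53

Prim's algorithm from 5:
Step 1: cheapest edge leaving the tree is 1 5 (2); add 1.
Step 2: cheapest edge leaving the tree is 1 3 (5); add 3.
Step 3: cheapest edge leaving the tree is 2 3 (1); add 2.
Step 4: cheapest edge leaving the tree is 2 7 (1); add 7.
Step 5: cheapest edge leaving the tree is 3 8 (5); add 8.
Step 6: cheapest edge leaving the tree is 5 9 (14); add 9.
Step 7: cheapest edge leaving the tree is 4 9 (5); add 4.
Step 8: cheapest edge leaving the tree is 6 7 (20); add 6.
MST edges: 1 5, 1 3, 2 3, 2 7, 3 8, 5 9, 4 9, 6 7; total weight 2+5+1+1+5+14+5+20 = 53.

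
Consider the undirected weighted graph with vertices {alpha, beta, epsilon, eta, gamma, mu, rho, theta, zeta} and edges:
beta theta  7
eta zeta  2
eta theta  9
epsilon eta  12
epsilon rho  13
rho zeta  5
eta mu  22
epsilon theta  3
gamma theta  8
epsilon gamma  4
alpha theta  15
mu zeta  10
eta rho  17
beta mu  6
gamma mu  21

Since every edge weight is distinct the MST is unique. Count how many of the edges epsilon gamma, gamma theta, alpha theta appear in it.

2

Kruskal: consider edges lightest-first.
eta zeta (2): add — endpoints in different components.
epsilon theta (3): add — endpoints in different components.
epsilon gamma (4): add — endpoints in different components.
rho zeta (5): add — endpoints in different components.
beta mu (6): add — endpoints in different components.
beta theta (7): add — endpoints in different components.
gamma theta (8): skip — theta and gamma already connected.
eta theta (9): add — endpoints in different components.
mu zeta (10): skip — mu and zeta already connected.
epsilon eta (12): skip — eta and epsilon already connected.
epsilon rho (13): skip — rho and epsilon already connected.
alpha theta (15): add — endpoints in different components.
MST edge set: {eta zeta, epsilon theta, epsilon gamma, rho zeta, beta mu, beta theta, eta theta, alpha theta}.
Of the listed edges, {epsilon gamma, alpha theta} are in the MST → 2.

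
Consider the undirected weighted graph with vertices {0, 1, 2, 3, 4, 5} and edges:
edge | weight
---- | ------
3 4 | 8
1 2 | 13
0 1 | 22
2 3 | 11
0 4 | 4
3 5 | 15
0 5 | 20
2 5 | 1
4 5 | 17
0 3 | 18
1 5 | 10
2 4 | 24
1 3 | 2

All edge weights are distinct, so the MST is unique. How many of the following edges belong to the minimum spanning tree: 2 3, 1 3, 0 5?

1

Kruskal: consider edges lightest-first.
2 5 (1): add. Components now {0} {1} {2,5} {3} {4}
1 3 (2): add. Components now {0} {1,3} {2,5} {4}
0 4 (4): add. Components now {0,4} {1,3} {2,5}
3 4 (8): add. Components now {0,1,3,4} {2,5}
1 5 (10): add. Components now {0,1,2,3,4,5}
MST edge set: {2 5, 1 3, 0 4, 3 4, 1 5}.
Of the listed edges, {1 3} are in the MST → 1.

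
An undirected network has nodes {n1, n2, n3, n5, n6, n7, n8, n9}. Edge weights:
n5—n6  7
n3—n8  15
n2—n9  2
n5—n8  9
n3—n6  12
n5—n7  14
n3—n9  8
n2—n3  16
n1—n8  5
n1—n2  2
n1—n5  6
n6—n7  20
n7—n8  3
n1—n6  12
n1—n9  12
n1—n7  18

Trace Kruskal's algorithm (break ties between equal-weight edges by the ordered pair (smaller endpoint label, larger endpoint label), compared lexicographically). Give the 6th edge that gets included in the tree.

Sort edges by weight, then run Kruskal:
n1—n2 (2): add — endpoints in different components.
n2—n9 (2): add — endpoints in different components.
n7—n8 (3): add — endpoints in different components.
n1—n8 (5): add — endpoints in different components.
n1—n5 (6): add — endpoints in different components.
n5—n6 (7): add — endpoints in different components.
n3—n9 (8): add — endpoints in different components.
The 6th edge added is n5—n6.

n5-n6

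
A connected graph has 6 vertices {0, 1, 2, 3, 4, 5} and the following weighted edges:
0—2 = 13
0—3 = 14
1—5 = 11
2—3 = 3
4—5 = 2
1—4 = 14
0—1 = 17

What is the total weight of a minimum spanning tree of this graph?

Sort edges by weight, then run Kruskal:
4—5 (2): add. Components now {0} {1} {2} {3} {4,5}
2—3 (3): add. Components now {0} {1} {2,3} {4,5}
1—5 (11): add. Components now {0} {1,4,5} {2,3}
0—2 (13): add. Components now {0,2,3} {1,4,5}
0—3 (14): skip — 0 and 3 already connected.
1—4 (14): skip — 1 and 4 already connected.
0—1 (17): add. Components now {0,1,2,3,4,5}
MST edges: 4—5, 2—3, 1—5, 0—2, 0—1; total weight 2+3+11+13+17 = 46.

46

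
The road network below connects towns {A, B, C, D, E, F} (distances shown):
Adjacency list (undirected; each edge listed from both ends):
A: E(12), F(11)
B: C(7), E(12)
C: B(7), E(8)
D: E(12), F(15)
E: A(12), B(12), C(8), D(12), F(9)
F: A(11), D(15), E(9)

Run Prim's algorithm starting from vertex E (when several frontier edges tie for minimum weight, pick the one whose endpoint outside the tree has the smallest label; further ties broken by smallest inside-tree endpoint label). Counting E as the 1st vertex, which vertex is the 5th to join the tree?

Grow the tree from E using Prim:
Step 1: frontier [C E 8, E F 9, A E 12, B E 12, D E 12] → take C E (8); add C.
Step 2: frontier [B C 7, E F 9, A E 12, B E 12, D E 12] → take B C (7); add B.
Step 3: frontier [E F 9, A E 12, D E 12] → take E F (9); add F.
Step 4: frontier [A E 12, D E 12, A F 11, D F 15] → take A F (11); add A.
Step 5: frontier [D E 12, D F 15] → take D E (12); add D.
Vertex order: E, C, B, F, A, D. The 5th vertex is A.

A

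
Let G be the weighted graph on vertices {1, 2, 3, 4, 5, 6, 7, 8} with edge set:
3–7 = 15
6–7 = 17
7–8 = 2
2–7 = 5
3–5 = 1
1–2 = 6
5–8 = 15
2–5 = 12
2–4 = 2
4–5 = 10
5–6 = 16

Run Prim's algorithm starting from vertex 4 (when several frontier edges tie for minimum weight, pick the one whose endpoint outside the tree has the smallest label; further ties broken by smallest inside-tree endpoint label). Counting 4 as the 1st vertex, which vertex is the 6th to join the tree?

Prim, starting at 4.
Step 1: frontier [2–4 2, 4–5 10] → take 2–4 (2); add 2.
Step 2: frontier [2–7 5, 1–2 6, 2–5 12, 4–5 10] → take 2–7 (5); add 7.
Step 3: frontier [1–2 6, 2–5 12, 4–5 10, 7–8 2, 3–7 15, 6–7 17] → take 7–8 (2); add 8.
Step 4: frontier [1–2 6, 2–5 12, 4–5 10, 3–7 15, 6–7 17, 5–8 15] → take 1–2 (6); add 1.
Step 5: frontier [2–5 12, 4–5 10, 3–7 15, 6–7 17, 5–8 15] → take 4–5 (10); add 5.
Step 6: frontier [3–5 1, 5–6 16, 3–7 15, 6–7 17] → take 3–5 (1); add 3.
Step 7: frontier [5–6 16, 6–7 17] → take 5–6 (16); add 6.
Vertex order: 4, 2, 7, 8, 1, 5, 3, 6. The 6th vertex is 5.

5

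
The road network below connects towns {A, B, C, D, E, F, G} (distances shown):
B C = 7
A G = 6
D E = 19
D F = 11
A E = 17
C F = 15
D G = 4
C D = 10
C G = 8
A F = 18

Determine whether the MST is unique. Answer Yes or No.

Yes

Kruskal: consider edges lightest-first.
D G (4): add. Components now {A} {B} {C} {D,G} {E} {F}
A G (6): add. Components now {A,D,G} {B} {C} {E} {F}
B C (7): add. Components now {A,D,G} {B,C} {E} {F}
C G (8): add. Components now {A,B,C,D,G} {E} {F}
C D (10): skip — C and D already connected.
D F (11): add. Components now {A,B,C,D,F,G} {E}
C F (15): skip — C and F already connected.
A E (17): add. Components now {A,B,C,D,E,F,G}
Every non-tree edge has weight strictly greater than the heaviest edge on the tree path between its endpoints, so the MST is unique.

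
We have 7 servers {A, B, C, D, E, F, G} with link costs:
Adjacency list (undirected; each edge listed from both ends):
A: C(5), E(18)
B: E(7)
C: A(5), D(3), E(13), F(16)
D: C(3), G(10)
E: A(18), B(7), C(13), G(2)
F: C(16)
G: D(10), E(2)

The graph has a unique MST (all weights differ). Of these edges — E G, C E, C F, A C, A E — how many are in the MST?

Sort edges by weight, then run Kruskal:
E G (2): add — endpoints in different components.
C D (3): add — endpoints in different components.
A C (5): add — endpoints in different components.
B E (7): add — endpoints in different components.
D G (10): add — endpoints in different components.
C E (13): skip — C and E already connected.
C F (16): add — endpoints in different components.
MST edge set: {E G, C D, A C, B E, D G, C F}.
Of the listed edges, {E G, C F, A C} are in the MST → 3.

3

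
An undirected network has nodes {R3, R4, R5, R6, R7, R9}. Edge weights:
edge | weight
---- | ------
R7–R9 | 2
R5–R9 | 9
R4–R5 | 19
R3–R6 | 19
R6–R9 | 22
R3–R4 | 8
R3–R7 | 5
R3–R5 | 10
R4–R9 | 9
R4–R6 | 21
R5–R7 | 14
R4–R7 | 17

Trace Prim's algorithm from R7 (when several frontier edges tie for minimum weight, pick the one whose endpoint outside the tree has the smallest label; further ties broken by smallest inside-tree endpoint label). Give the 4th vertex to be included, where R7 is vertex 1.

Prim's algorithm from R7:
Step 1: cheapest edge leaving the tree is R7–R9 (2); add R9.
Step 2: cheapest edge leaving the tree is R3–R7 (5); add R3.
Step 3: cheapest edge leaving the tree is R3–R4 (8); add R4.
Step 4: cheapest edge leaving the tree is R5–R9 (9); add R5.
Step 5: cheapest edge leaving the tree is R3–R6 (19); add R6.
Vertex order: R7, R9, R3, R4, R5, R6. The 4th vertex is R4.

R4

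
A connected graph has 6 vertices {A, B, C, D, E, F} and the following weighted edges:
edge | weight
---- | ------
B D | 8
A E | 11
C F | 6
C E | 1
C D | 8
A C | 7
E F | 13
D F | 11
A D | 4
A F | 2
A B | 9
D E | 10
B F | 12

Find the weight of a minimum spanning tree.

Prim, starting at F.
Step 1: frontier [A F 2, C F 6, D F 11, B F 12, E F 13] → take A F (2); add A.
Step 2: frontier [A D 4, A C 7, A B 9, A E 11, C F 6, D F 11, B F 12, E F 13] → take A D (4); add D.
Step 3: frontier [A C 7, A B 9, A E 11, B D 8, C D 8, D E 10, C F 6, B F 12, E F 13] → take C F (6); add C.
Step 4: frontier [A B 9, A E 11, C E 1, B D 8, D E 10, B F 12, E F 13] → take C E (1); add E.
Step 5: frontier [A B 9, B D 8, B F 12] → take B D (8); add B.
MST edges: A F, A D, C F, C E, B D; total weight 2+4+6+1+8 = 21.

21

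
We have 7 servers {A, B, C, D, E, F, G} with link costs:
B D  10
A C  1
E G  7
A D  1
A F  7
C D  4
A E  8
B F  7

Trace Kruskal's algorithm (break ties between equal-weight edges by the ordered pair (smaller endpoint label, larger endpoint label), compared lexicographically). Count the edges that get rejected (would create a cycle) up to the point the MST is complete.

1

Kruskal: consider edges lightest-first.
A C (1): add. Components now {A,C} {B} {D} {E} {F} {G}
A D (1): add. Components now {A,C,D} {B} {E} {F} {G}
C D (4): skip — C and D already connected.
A F (7): add. Components now {A,C,D,F} {B} {E} {G}
B F (7): add. Components now {A,B,C,D,F} {E} {G}
E G (7): add. Components now {A,B,C,D,F} {E,G}
A E (8): add. Components now {A,B,C,D,E,F,G}
Edges rejected before the tree was complete: 1.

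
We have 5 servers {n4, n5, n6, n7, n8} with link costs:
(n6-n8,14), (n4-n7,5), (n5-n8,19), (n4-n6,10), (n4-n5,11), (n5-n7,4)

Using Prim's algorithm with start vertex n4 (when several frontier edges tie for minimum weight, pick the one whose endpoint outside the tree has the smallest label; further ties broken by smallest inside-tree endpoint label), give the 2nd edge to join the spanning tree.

n5-n7

Prim's algorithm from n4:
Step 1: frontier [n4-n7 5, n4-n6 10, n4-n5 11] → take n4-n7 (5); add n7.
Step 2: frontier [n4-n6 10, n4-n5 11, n5-n7 4] → take n5-n7 (4); add n5.
Step 3: frontier [n4-n6 10, n5-n8 19] → take n4-n6 (10); add n6.
Step 4: frontier [n5-n8 19, n6-n8 14] → take n6-n8 (14); add n8.
The 2nd edge added is n5-n7.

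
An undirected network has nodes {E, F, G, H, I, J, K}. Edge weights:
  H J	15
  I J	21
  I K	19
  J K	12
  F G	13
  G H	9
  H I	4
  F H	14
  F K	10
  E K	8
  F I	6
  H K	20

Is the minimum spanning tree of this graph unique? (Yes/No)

Sort edges by weight, then run Kruskal:
H I (4): add. Components now {E} {F} {G} {H,I} {J} {K}
F I (6): add. Components now {E} {F,H,I} {G} {J} {K}
E K (8): add. Components now {E,K} {F,H,I} {G} {J}
G H (9): add. Components now {E,K} {F,G,H,I} {J}
F K (10): add. Components now {E,F,G,H,I,K} {J}
J K (12): add. Components now {E,F,G,H,I,J,K}
Every non-tree edge has weight strictly greater than the heaviest edge on the tree path between its endpoints, so the MST is unique.

Yes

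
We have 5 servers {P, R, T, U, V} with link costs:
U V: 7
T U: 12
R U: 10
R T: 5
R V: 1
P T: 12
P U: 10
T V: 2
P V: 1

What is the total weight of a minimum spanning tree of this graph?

Kruskal's algorithm — process edges by increasing weight (ties by edge label):
P V (1): add. Components now {P,V} {U} {R} {T}
R V (1): add. Components now {P,R,V} {U} {T}
T V (2): add. Components now {P,R,T,V} {U}
R T (5): skip — R and T already connected.
U V (7): add. Components now {P,R,T,U,V}
MST edges: P V, R V, T V, U V; total weight 1+1+2+7 = 11.

11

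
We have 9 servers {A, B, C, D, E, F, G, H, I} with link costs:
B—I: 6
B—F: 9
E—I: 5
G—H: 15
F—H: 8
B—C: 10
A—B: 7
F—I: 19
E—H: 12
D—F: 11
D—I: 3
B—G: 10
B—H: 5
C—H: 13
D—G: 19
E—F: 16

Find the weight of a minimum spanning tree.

Kruskal: consider edges lightest-first.
D—I (3): add — endpoints in different components.
B—H (5): add — endpoints in different components.
E—I (5): add — endpoints in different components.
B—I (6): add — endpoints in different components.
A—B (7): add — endpoints in different components.
F—H (8): add — endpoints in different components.
B—F (9): skip — B and F already connected.
B—C (10): add — endpoints in different components.
B—G (10): add — endpoints in different components.
MST edges: D—I, B—H, E—I, B—I, A—B, F—H, B—C, B—G; total weight 3+5+5+6+7+8+10+10 = 54.

54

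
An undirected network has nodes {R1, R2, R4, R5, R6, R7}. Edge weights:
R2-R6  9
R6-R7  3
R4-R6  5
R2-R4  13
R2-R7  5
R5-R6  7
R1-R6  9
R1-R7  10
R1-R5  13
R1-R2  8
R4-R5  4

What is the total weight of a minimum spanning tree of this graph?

25

Kruskal: consider edges lightest-first.
R6-R7 (3): add. Components now {R1} {R6,R7} {R2} {R5} {R4}
R4-R5 (4): add. Components now {R1} {R6,R7} {R2} {R4,R5}
R2-R7 (5): add. Components now {R1} {R2,R6,R7} {R4,R5}
R4-R6 (5): add. Components now {R1} {R2,R4,R5,R6,R7}
R5-R6 (7): skip — R6 and R5 already connected.
R1-R2 (8): add. Components now {R1,R2,R4,R5,R6,R7}
MST edges: R6-R7, R4-R5, R2-R7, R4-R6, R1-R2; total weight 3+4+5+5+8 = 25.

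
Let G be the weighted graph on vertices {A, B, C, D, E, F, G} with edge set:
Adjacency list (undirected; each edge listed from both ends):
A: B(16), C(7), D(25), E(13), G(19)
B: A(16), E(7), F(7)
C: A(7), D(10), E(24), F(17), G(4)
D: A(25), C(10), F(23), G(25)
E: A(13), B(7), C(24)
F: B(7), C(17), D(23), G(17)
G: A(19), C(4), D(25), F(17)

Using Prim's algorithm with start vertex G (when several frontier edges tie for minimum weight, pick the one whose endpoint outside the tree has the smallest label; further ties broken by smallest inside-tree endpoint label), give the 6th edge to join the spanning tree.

B-F

Prim, starting at G.
Step 1: cheapest edge leaving the tree is C-G (4); add C.
Step 2: cheapest edge leaving the tree is A-C (7); add A.
Step 3: cheapest edge leaving the tree is C-D (10); add D.
Step 4: cheapest edge leaving the tree is A-E (13); add E.
Step 5: cheapest edge leaving the tree is B-E (7); add B.
Step 6: cheapest edge leaving the tree is B-F (7); add F.
The 6th edge added is B-F.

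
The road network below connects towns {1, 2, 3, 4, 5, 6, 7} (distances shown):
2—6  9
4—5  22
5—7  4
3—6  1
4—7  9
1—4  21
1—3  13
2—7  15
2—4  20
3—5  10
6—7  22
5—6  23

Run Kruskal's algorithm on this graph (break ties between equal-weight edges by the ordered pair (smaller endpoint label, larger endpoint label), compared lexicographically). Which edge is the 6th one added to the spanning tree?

1-3

Kruskal: consider edges lightest-first.
3—6 (1): add. Components now {1} {2} {3,6} {4} {5} {7}
5—7 (4): add. Components now {1} {2} {3,6} {4} {5,7}
2—6 (9): add. Components now {1} {2,3,6} {4} {5,7}
4—7 (9): add. Components now {1} {2,3,6} {4,5,7}
3—5 (10): add. Components now {1} {2,3,4,5,6,7}
1—3 (13): add. Components now {1,2,3,4,5,6,7}
The 6th edge added is 1—3.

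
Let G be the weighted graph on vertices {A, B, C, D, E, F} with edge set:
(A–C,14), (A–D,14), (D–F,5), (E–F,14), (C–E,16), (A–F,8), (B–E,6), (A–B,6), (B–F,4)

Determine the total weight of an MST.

35

Kruskal's algorithm — process edges by increasing weight (ties by edge label):
B–F (4): add — endpoints in different components.
D–F (5): add — endpoints in different components.
A–B (6): add — endpoints in different components.
B–E (6): add — endpoints in different components.
A–F (8): skip — A and F already connected.
A–C (14): add — endpoints in different components.
MST edges: B–F, D–F, A–B, B–E, A–C; total weight 4+5+6+6+14 = 35.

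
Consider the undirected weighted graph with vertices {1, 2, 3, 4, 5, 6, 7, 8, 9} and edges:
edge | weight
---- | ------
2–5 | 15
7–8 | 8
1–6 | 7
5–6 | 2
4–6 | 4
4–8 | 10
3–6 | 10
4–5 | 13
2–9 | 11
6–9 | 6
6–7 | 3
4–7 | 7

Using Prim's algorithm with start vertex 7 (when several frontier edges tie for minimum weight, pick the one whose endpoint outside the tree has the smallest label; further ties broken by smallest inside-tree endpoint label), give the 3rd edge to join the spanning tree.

4-6

Prim's algorithm from 7:
Step 1: frontier [6–7 3, 4–7 7, 7–8 8] → take 6–7 (3); add 6.
Step 2: frontier [5–6 2, 4–6 4, 6–9 6, 1–6 7, 3–6 10, 4–7 7, 7–8 8] → take 5–6 (2); add 5.
Step 3: frontier [4–5 13, 2–5 15, 4–6 4, 6–9 6, 1–6 7, 3–6 10, 4–7 7, 7–8 8] → take 4–6 (4); add 4.
Step 4: frontier [4–8 10, 2–5 15, 6–9 6, 1–6 7, 3–6 10, 7–8 8] → take 6–9 (6); add 9.
Step 5: frontier [4–8 10, 2–5 15, 1–6 7, 3–6 10, 7–8 8, 2–9 11] → take 1–6 (7); add 1.
Step 6: frontier [4–8 10, 2–5 15, 3–6 10, 7–8 8, 2–9 11] → take 7–8 (8); add 8.
Step 7: frontier [2–5 15, 3–6 10, 2–9 11] → take 3–6 (10); add 3.
Step 8: frontier [2–5 15, 2–9 11] → take 2–9 (11); add 2.
The 3rd edge added is 4–6.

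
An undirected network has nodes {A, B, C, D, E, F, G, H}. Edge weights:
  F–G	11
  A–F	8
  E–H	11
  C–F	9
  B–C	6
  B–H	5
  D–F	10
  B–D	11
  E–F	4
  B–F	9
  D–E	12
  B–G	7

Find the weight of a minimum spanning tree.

49

Sort edges by weight, then run Kruskal:
E–F (4): add — endpoints in different components.
B–H (5): add — endpoints in different components.
B–C (6): add — endpoints in different components.
B–G (7): add — endpoints in different components.
A–F (8): add — endpoints in different components.
B–F (9): add — endpoints in different components.
C–F (9): skip — C and F already connected.
D–F (10): add — endpoints in different components.
MST edges: E–F, B–H, B–C, B–G, A–F, B–F, D–F; total weight 4+5+6+7+8+9+10 = 49.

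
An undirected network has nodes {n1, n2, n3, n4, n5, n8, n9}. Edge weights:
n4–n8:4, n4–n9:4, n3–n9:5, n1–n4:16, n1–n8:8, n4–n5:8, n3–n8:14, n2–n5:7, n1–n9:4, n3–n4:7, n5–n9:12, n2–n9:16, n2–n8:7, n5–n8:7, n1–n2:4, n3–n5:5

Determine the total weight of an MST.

26

Grow the tree from n8 using Prim:
Step 1: cheapest edge leaving the tree is n4–n8 (4); add n4.
Step 2: cheapest edge leaving the tree is n4–n9 (4); add n9.
Step 3: cheapest edge leaving the tree is n1–n9 (4); add n1.
Step 4: cheapest edge leaving the tree is n1–n2 (4); add n2.
Step 5: cheapest edge leaving the tree is n3–n9 (5); add n3.
Step 6: cheapest edge leaving the tree is n3–n5 (5); add n5.
MST edges: n4–n8, n4–n9, n1–n9, n1–n2, n3–n9, n3–n5; total weight 4+4+4+4+5+5 = 26.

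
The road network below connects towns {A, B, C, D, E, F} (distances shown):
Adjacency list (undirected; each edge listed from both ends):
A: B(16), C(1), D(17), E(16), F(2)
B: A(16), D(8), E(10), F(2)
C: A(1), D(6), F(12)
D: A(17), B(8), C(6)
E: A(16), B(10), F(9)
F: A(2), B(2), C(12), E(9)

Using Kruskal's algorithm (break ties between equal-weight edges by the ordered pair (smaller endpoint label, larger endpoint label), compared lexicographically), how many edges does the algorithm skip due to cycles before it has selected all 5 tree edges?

1

Kruskal's algorithm — process edges by increasing weight (ties by edge label):
A—C (1): add — endpoints in different components.
A—F (2): add — endpoints in different components.
B—F (2): add — endpoints in different components.
C—D (6): add — endpoints in different components.
B—D (8): skip — B and D already connected.
E—F (9): add — endpoints in different components.
Edges rejected before the tree was complete: 1.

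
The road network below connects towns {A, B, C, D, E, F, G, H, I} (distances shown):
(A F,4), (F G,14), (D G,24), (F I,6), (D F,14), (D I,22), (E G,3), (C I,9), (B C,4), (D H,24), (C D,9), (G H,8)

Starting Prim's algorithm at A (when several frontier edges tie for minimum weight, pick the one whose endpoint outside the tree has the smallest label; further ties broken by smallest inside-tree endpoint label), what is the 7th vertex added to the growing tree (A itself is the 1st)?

Prim, starting at A.
Step 1: cheapest edge leaving the tree is A F (4); add F.
Step 2: cheapest edge leaving the tree is F I (6); add I.
Step 3: cheapest edge leaving the tree is C I (9); add C.
Step 4: cheapest edge leaving the tree is B C (4); add B.
Step 5: cheapest edge leaving the tree is C D (9); add D.
Step 6: cheapest edge leaving the tree is F G (14); add G.
Step 7: cheapest edge leaving the tree is E G (3); add E.
Step 8: cheapest edge leaving the tree is G H (8); add H.
Vertex order: A, F, I, C, B, D, G, E, H. The 7th vertex is G.

G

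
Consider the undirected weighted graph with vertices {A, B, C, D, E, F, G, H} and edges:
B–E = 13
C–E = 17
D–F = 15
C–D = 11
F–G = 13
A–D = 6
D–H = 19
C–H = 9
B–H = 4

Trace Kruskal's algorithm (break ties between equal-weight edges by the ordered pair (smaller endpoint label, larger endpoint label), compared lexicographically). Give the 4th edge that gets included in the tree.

Kruskal's algorithm — process edges by increasing weight (ties by edge label):
B–H (4): add — endpoints in different components.
A–D (6): add — endpoints in different components.
C–H (9): add — endpoints in different components.
C–D (11): add — endpoints in different components.
B–E (13): add — endpoints in different components.
F–G (13): add — endpoints in different components.
D–F (15): add — endpoints in different components.
The 4th edge added is C–D.

C-D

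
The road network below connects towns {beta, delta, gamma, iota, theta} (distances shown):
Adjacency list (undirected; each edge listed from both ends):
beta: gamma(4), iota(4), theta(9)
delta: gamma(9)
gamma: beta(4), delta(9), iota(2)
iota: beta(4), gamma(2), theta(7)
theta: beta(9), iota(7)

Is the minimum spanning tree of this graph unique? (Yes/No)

No

Sort edges by weight, then run Kruskal:
gamma iota (2): add. Components now {delta} {theta} {gamma,iota} {beta}
beta gamma (4): add. Components now {delta} {theta} {beta,gamma,iota}
beta iota (4): skip — beta and iota already connected.
iota theta (7): add. Components now {delta} {beta,gamma,iota,theta}
beta theta (9): skip — theta and beta already connected.
delta gamma (9): add. Components now {beta,delta,gamma,iota,theta}
Non-tree edge beta iota has weight 4, equal to the heaviest edge on its tree cycle — swapping gives another MST of the same weight. Not unique.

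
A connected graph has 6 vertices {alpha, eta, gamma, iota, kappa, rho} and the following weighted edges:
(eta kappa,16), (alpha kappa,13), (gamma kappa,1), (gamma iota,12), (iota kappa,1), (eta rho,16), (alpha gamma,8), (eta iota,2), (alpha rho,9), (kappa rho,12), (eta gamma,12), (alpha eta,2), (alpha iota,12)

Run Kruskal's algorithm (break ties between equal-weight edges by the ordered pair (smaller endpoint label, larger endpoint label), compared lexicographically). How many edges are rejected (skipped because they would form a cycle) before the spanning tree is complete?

Sort edges by weight, then run Kruskal:
gamma kappa (1): add. Components now {rho} {alpha} {gamma,kappa} {iota} {eta}
iota kappa (1): add. Components now {rho} {alpha} {gamma,iota,kappa} {eta}
alpha eta (2): add. Components now {rho} {alpha,eta} {gamma,iota,kappa}
eta iota (2): add. Components now {rho} {alpha,eta,gamma,iota,kappa}
alpha gamma (8): skip — alpha and gamma already connected.
alpha rho (9): add. Components now {alpha,eta,gamma,iota,kappa,rho}
Edges rejected before the tree was complete: 1.

1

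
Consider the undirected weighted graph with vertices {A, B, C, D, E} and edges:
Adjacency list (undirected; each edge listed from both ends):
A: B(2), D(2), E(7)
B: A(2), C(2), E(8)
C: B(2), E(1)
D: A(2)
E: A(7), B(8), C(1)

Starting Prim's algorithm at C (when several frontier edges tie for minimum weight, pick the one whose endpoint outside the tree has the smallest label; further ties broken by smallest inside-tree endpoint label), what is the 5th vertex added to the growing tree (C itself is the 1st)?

D

Prim, starting at C.
Step 1: cheapest edge leaving the tree is C–E (1); add E.
Step 2: cheapest edge leaving the tree is B–C (2); add B.
Step 3: cheapest edge leaving the tree is A–B (2); add A.
Step 4: cheapest edge leaving the tree is A–D (2); add D.
Vertex order: C, E, B, A, D. The 5th vertex is D.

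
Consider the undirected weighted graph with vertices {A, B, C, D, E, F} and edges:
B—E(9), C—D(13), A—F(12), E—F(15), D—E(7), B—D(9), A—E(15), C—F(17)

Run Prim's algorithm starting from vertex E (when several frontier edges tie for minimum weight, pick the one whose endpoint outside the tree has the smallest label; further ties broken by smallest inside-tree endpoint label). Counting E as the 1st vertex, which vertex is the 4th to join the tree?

C

Prim's algorithm from E:
Step 1: cheapest edge leaving the tree is D—E (7); add D.
Step 2: cheapest edge leaving the tree is B—D (9); add B.
Step 3: cheapest edge leaving the tree is C—D (13); add C.
Step 4: cheapest edge leaving the tree is A—E (15); add A.
Step 5: cheapest edge leaving the tree is A—F (12); add F.
Vertex order: E, D, B, C, A, F. The 4th vertex is C.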